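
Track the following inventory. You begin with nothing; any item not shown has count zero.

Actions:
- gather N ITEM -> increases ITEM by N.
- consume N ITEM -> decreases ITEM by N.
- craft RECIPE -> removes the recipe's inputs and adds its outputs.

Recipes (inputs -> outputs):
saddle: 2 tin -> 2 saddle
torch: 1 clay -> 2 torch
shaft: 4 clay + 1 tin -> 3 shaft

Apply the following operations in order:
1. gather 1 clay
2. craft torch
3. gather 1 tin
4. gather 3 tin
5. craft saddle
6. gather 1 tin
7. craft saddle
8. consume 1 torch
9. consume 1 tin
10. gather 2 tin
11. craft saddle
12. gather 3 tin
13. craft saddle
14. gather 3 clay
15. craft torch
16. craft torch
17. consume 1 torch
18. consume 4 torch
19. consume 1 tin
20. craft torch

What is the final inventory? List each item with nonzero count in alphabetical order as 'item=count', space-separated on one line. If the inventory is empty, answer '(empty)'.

After 1 (gather 1 clay): clay=1
After 2 (craft torch): torch=2
After 3 (gather 1 tin): tin=1 torch=2
After 4 (gather 3 tin): tin=4 torch=2
After 5 (craft saddle): saddle=2 tin=2 torch=2
After 6 (gather 1 tin): saddle=2 tin=3 torch=2
After 7 (craft saddle): saddle=4 tin=1 torch=2
After 8 (consume 1 torch): saddle=4 tin=1 torch=1
After 9 (consume 1 tin): saddle=4 torch=1
After 10 (gather 2 tin): saddle=4 tin=2 torch=1
After 11 (craft saddle): saddle=6 torch=1
After 12 (gather 3 tin): saddle=6 tin=3 torch=1
After 13 (craft saddle): saddle=8 tin=1 torch=1
After 14 (gather 3 clay): clay=3 saddle=8 tin=1 torch=1
After 15 (craft torch): clay=2 saddle=8 tin=1 torch=3
After 16 (craft torch): clay=1 saddle=8 tin=1 torch=5
After 17 (consume 1 torch): clay=1 saddle=8 tin=1 torch=4
After 18 (consume 4 torch): clay=1 saddle=8 tin=1
After 19 (consume 1 tin): clay=1 saddle=8
After 20 (craft torch): saddle=8 torch=2

Answer: saddle=8 torch=2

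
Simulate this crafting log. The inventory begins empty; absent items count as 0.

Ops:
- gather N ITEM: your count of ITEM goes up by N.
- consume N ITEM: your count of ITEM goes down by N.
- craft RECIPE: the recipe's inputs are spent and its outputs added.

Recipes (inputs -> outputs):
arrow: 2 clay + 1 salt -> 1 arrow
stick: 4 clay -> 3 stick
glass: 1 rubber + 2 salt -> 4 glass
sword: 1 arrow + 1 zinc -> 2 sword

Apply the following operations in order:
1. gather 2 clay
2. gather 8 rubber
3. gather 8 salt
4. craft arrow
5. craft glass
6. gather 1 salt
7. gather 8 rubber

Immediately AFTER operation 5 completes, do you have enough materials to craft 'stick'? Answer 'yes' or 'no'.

After 1 (gather 2 clay): clay=2
After 2 (gather 8 rubber): clay=2 rubber=8
After 3 (gather 8 salt): clay=2 rubber=8 salt=8
After 4 (craft arrow): arrow=1 rubber=8 salt=7
After 5 (craft glass): arrow=1 glass=4 rubber=7 salt=5

Answer: no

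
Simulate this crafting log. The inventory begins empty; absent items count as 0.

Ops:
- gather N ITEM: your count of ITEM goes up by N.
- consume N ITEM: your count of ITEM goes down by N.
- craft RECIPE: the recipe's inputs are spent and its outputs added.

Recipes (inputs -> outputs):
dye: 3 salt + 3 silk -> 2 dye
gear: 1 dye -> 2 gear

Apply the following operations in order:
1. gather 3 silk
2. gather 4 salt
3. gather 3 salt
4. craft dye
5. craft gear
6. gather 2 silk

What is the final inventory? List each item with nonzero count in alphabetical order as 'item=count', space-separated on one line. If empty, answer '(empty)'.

Answer: dye=1 gear=2 salt=4 silk=2

Derivation:
After 1 (gather 3 silk): silk=3
After 2 (gather 4 salt): salt=4 silk=3
After 3 (gather 3 salt): salt=7 silk=3
After 4 (craft dye): dye=2 salt=4
After 5 (craft gear): dye=1 gear=2 salt=4
After 6 (gather 2 silk): dye=1 gear=2 salt=4 silk=2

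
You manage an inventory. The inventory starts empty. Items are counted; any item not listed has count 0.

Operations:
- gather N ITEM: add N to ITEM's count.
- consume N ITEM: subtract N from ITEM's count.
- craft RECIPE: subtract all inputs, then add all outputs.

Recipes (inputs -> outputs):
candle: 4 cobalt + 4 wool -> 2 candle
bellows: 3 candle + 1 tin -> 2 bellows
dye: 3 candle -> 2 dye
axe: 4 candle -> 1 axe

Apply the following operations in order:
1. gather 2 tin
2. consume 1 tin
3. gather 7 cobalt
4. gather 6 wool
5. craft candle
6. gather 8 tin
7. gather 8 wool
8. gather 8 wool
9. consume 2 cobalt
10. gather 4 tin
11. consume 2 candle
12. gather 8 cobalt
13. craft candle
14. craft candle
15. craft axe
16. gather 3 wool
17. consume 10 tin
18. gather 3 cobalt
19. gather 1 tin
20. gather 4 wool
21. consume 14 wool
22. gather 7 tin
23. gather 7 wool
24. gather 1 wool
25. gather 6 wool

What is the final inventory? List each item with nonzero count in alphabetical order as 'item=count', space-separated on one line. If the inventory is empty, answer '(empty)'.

After 1 (gather 2 tin): tin=2
After 2 (consume 1 tin): tin=1
After 3 (gather 7 cobalt): cobalt=7 tin=1
After 4 (gather 6 wool): cobalt=7 tin=1 wool=6
After 5 (craft candle): candle=2 cobalt=3 tin=1 wool=2
After 6 (gather 8 tin): candle=2 cobalt=3 tin=9 wool=2
After 7 (gather 8 wool): candle=2 cobalt=3 tin=9 wool=10
After 8 (gather 8 wool): candle=2 cobalt=3 tin=9 wool=18
After 9 (consume 2 cobalt): candle=2 cobalt=1 tin=9 wool=18
After 10 (gather 4 tin): candle=2 cobalt=1 tin=13 wool=18
After 11 (consume 2 candle): cobalt=1 tin=13 wool=18
After 12 (gather 8 cobalt): cobalt=9 tin=13 wool=18
After 13 (craft candle): candle=2 cobalt=5 tin=13 wool=14
After 14 (craft candle): candle=4 cobalt=1 tin=13 wool=10
After 15 (craft axe): axe=1 cobalt=1 tin=13 wool=10
After 16 (gather 3 wool): axe=1 cobalt=1 tin=13 wool=13
After 17 (consume 10 tin): axe=1 cobalt=1 tin=3 wool=13
After 18 (gather 3 cobalt): axe=1 cobalt=4 tin=3 wool=13
After 19 (gather 1 tin): axe=1 cobalt=4 tin=4 wool=13
After 20 (gather 4 wool): axe=1 cobalt=4 tin=4 wool=17
After 21 (consume 14 wool): axe=1 cobalt=4 tin=4 wool=3
After 22 (gather 7 tin): axe=1 cobalt=4 tin=11 wool=3
After 23 (gather 7 wool): axe=1 cobalt=4 tin=11 wool=10
After 24 (gather 1 wool): axe=1 cobalt=4 tin=11 wool=11
After 25 (gather 6 wool): axe=1 cobalt=4 tin=11 wool=17

Answer: axe=1 cobalt=4 tin=11 wool=17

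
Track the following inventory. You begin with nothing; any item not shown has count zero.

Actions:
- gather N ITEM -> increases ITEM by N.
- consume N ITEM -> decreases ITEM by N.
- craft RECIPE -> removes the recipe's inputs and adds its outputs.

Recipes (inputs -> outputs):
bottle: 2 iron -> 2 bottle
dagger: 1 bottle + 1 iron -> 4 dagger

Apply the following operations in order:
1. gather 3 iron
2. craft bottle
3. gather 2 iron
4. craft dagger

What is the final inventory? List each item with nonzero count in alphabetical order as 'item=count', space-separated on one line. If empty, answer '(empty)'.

After 1 (gather 3 iron): iron=3
After 2 (craft bottle): bottle=2 iron=1
After 3 (gather 2 iron): bottle=2 iron=3
After 4 (craft dagger): bottle=1 dagger=4 iron=2

Answer: bottle=1 dagger=4 iron=2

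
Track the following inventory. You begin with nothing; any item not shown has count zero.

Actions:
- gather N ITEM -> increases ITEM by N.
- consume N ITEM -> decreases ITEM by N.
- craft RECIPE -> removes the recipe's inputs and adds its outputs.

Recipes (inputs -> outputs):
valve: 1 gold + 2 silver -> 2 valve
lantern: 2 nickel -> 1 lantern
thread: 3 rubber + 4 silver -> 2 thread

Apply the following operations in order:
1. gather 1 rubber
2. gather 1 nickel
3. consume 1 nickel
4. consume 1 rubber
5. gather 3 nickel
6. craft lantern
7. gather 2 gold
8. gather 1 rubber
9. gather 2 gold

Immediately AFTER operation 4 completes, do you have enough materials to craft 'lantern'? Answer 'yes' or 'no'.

Answer: no

Derivation:
After 1 (gather 1 rubber): rubber=1
After 2 (gather 1 nickel): nickel=1 rubber=1
After 3 (consume 1 nickel): rubber=1
After 4 (consume 1 rubber): (empty)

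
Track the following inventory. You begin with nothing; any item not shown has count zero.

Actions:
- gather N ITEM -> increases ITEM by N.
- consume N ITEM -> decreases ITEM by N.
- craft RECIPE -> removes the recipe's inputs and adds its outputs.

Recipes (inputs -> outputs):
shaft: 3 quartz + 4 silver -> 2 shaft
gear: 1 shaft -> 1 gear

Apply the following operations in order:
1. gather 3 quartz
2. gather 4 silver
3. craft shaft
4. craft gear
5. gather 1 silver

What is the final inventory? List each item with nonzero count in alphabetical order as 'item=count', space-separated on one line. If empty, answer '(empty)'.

Answer: gear=1 shaft=1 silver=1

Derivation:
After 1 (gather 3 quartz): quartz=3
After 2 (gather 4 silver): quartz=3 silver=4
After 3 (craft shaft): shaft=2
After 4 (craft gear): gear=1 shaft=1
After 5 (gather 1 silver): gear=1 shaft=1 silver=1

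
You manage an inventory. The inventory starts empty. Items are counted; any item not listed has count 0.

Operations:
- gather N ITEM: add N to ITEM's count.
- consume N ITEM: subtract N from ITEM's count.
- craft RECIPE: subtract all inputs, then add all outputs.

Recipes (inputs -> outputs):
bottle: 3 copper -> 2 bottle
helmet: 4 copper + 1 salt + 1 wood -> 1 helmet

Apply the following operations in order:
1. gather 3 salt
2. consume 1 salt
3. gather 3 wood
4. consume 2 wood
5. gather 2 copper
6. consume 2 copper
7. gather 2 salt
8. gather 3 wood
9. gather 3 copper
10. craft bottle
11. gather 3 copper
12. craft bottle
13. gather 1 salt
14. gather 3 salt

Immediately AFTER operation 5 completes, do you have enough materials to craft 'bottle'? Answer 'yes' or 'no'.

After 1 (gather 3 salt): salt=3
After 2 (consume 1 salt): salt=2
After 3 (gather 3 wood): salt=2 wood=3
After 4 (consume 2 wood): salt=2 wood=1
After 5 (gather 2 copper): copper=2 salt=2 wood=1

Answer: no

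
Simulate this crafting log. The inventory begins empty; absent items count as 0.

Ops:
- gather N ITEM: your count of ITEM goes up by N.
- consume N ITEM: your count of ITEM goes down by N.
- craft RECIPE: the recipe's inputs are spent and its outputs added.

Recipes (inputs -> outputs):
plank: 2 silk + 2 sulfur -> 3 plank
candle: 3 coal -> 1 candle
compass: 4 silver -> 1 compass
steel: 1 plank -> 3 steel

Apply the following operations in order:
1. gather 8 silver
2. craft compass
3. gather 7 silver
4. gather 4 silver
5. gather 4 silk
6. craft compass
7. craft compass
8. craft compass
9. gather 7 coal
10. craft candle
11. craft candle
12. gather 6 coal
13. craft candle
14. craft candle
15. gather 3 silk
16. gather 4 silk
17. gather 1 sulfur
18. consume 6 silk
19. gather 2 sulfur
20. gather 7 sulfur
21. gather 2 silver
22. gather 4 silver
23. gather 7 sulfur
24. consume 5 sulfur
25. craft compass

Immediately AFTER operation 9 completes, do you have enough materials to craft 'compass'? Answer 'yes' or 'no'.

Answer: no

Derivation:
After 1 (gather 8 silver): silver=8
After 2 (craft compass): compass=1 silver=4
After 3 (gather 7 silver): compass=1 silver=11
After 4 (gather 4 silver): compass=1 silver=15
After 5 (gather 4 silk): compass=1 silk=4 silver=15
After 6 (craft compass): compass=2 silk=4 silver=11
After 7 (craft compass): compass=3 silk=4 silver=7
After 8 (craft compass): compass=4 silk=4 silver=3
After 9 (gather 7 coal): coal=7 compass=4 silk=4 silver=3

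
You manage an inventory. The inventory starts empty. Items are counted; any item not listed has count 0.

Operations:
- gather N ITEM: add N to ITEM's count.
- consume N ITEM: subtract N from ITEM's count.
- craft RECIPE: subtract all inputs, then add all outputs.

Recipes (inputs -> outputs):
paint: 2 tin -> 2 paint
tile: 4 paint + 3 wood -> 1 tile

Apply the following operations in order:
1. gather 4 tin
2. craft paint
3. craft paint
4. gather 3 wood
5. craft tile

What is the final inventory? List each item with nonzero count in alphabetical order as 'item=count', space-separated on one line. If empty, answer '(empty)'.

Answer: tile=1

Derivation:
After 1 (gather 4 tin): tin=4
After 2 (craft paint): paint=2 tin=2
After 3 (craft paint): paint=4
After 4 (gather 3 wood): paint=4 wood=3
After 5 (craft tile): tile=1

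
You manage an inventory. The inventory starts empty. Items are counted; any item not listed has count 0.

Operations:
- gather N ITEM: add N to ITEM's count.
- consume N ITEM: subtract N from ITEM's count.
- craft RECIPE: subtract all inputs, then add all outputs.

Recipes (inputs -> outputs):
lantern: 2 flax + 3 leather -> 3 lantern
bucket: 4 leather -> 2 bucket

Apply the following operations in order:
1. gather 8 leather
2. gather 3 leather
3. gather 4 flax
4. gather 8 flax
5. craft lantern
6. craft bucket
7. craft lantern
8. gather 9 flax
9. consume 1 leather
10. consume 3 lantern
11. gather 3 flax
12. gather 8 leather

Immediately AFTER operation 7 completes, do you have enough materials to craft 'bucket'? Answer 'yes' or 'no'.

Answer: no

Derivation:
After 1 (gather 8 leather): leather=8
After 2 (gather 3 leather): leather=11
After 3 (gather 4 flax): flax=4 leather=11
After 4 (gather 8 flax): flax=12 leather=11
After 5 (craft lantern): flax=10 lantern=3 leather=8
After 6 (craft bucket): bucket=2 flax=10 lantern=3 leather=4
After 7 (craft lantern): bucket=2 flax=8 lantern=6 leather=1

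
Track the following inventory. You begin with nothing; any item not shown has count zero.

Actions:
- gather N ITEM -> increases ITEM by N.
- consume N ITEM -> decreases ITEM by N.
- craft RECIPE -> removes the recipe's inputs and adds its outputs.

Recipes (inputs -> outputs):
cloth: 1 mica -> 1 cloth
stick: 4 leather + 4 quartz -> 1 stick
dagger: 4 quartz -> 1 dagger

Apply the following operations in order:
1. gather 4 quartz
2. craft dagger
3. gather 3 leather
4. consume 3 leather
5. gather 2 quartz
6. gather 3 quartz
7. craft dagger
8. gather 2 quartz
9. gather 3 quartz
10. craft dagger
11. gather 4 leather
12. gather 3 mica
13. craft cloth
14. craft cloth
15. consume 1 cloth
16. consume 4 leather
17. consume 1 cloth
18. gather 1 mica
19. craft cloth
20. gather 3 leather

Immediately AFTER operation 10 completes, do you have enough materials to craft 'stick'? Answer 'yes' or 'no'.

Answer: no

Derivation:
After 1 (gather 4 quartz): quartz=4
After 2 (craft dagger): dagger=1
After 3 (gather 3 leather): dagger=1 leather=3
After 4 (consume 3 leather): dagger=1
After 5 (gather 2 quartz): dagger=1 quartz=2
After 6 (gather 3 quartz): dagger=1 quartz=5
After 7 (craft dagger): dagger=2 quartz=1
After 8 (gather 2 quartz): dagger=2 quartz=3
After 9 (gather 3 quartz): dagger=2 quartz=6
After 10 (craft dagger): dagger=3 quartz=2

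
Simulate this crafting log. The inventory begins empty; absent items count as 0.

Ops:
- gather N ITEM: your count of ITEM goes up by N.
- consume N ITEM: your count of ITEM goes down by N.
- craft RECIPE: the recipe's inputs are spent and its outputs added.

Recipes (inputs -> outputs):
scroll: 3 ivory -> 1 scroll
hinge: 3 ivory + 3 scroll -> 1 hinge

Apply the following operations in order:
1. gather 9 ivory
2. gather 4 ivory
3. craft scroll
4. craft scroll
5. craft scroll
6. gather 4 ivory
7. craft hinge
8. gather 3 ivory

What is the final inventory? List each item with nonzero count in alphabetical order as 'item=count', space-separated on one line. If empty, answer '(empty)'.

After 1 (gather 9 ivory): ivory=9
After 2 (gather 4 ivory): ivory=13
After 3 (craft scroll): ivory=10 scroll=1
After 4 (craft scroll): ivory=7 scroll=2
After 5 (craft scroll): ivory=4 scroll=3
After 6 (gather 4 ivory): ivory=8 scroll=3
After 7 (craft hinge): hinge=1 ivory=5
After 8 (gather 3 ivory): hinge=1 ivory=8

Answer: hinge=1 ivory=8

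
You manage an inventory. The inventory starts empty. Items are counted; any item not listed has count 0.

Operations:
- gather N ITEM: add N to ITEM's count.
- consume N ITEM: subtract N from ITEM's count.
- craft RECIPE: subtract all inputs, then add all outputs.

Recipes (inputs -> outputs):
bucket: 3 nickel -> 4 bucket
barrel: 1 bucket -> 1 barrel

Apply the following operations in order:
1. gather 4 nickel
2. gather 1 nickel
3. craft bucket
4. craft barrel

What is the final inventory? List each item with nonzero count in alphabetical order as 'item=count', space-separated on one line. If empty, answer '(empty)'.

After 1 (gather 4 nickel): nickel=4
After 2 (gather 1 nickel): nickel=5
After 3 (craft bucket): bucket=4 nickel=2
After 4 (craft barrel): barrel=1 bucket=3 nickel=2

Answer: barrel=1 bucket=3 nickel=2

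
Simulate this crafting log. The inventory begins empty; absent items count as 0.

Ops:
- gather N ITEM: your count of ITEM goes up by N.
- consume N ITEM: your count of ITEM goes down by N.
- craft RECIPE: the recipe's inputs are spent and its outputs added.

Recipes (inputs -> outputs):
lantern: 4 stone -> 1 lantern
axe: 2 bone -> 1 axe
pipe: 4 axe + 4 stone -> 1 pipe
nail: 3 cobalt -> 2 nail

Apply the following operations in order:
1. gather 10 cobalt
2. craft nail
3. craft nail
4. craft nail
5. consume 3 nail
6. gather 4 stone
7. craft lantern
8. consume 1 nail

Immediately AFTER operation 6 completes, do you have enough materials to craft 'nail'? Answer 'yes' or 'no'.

Answer: no

Derivation:
After 1 (gather 10 cobalt): cobalt=10
After 2 (craft nail): cobalt=7 nail=2
After 3 (craft nail): cobalt=4 nail=4
After 4 (craft nail): cobalt=1 nail=6
After 5 (consume 3 nail): cobalt=1 nail=3
After 6 (gather 4 stone): cobalt=1 nail=3 stone=4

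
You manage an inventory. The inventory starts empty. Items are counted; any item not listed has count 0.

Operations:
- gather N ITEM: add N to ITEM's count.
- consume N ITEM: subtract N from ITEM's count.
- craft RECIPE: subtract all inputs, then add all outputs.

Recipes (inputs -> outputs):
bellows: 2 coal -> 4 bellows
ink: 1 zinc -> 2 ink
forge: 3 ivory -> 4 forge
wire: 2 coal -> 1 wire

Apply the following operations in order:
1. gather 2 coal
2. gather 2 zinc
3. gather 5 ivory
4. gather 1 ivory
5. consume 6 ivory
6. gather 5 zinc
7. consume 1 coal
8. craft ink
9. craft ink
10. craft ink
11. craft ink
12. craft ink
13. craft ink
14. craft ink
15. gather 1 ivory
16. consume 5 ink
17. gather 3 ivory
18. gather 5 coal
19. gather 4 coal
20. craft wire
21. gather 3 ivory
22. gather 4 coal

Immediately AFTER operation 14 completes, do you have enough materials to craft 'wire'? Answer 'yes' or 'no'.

After 1 (gather 2 coal): coal=2
After 2 (gather 2 zinc): coal=2 zinc=2
After 3 (gather 5 ivory): coal=2 ivory=5 zinc=2
After 4 (gather 1 ivory): coal=2 ivory=6 zinc=2
After 5 (consume 6 ivory): coal=2 zinc=2
After 6 (gather 5 zinc): coal=2 zinc=7
After 7 (consume 1 coal): coal=1 zinc=7
After 8 (craft ink): coal=1 ink=2 zinc=6
After 9 (craft ink): coal=1 ink=4 zinc=5
After 10 (craft ink): coal=1 ink=6 zinc=4
After 11 (craft ink): coal=1 ink=8 zinc=3
After 12 (craft ink): coal=1 ink=10 zinc=2
After 13 (craft ink): coal=1 ink=12 zinc=1
After 14 (craft ink): coal=1 ink=14

Answer: no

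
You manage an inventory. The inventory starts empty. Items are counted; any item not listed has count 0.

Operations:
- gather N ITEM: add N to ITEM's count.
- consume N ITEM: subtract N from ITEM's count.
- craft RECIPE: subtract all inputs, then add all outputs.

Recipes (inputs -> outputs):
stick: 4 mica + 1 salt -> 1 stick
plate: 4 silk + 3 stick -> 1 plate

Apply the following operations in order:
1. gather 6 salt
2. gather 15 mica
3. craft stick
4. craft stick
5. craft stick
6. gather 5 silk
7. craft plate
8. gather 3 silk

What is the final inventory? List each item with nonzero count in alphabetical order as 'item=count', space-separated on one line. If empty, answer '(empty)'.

After 1 (gather 6 salt): salt=6
After 2 (gather 15 mica): mica=15 salt=6
After 3 (craft stick): mica=11 salt=5 stick=1
After 4 (craft stick): mica=7 salt=4 stick=2
After 5 (craft stick): mica=3 salt=3 stick=3
After 6 (gather 5 silk): mica=3 salt=3 silk=5 stick=3
After 7 (craft plate): mica=3 plate=1 salt=3 silk=1
After 8 (gather 3 silk): mica=3 plate=1 salt=3 silk=4

Answer: mica=3 plate=1 salt=3 silk=4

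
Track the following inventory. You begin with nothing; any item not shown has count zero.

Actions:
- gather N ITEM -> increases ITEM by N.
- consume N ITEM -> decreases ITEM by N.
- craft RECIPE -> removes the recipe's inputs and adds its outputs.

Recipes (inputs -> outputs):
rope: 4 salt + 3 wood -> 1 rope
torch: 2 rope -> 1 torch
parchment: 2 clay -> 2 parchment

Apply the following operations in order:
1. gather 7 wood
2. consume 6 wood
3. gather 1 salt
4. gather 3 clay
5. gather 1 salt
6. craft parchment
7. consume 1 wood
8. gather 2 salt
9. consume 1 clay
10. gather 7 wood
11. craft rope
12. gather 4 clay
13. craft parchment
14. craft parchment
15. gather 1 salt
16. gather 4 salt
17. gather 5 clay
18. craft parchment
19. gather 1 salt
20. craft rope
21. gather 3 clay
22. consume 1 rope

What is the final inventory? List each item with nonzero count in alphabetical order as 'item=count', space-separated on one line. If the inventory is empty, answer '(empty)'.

Answer: clay=6 parchment=8 rope=1 salt=2 wood=1

Derivation:
After 1 (gather 7 wood): wood=7
After 2 (consume 6 wood): wood=1
After 3 (gather 1 salt): salt=1 wood=1
After 4 (gather 3 clay): clay=3 salt=1 wood=1
After 5 (gather 1 salt): clay=3 salt=2 wood=1
After 6 (craft parchment): clay=1 parchment=2 salt=2 wood=1
After 7 (consume 1 wood): clay=1 parchment=2 salt=2
After 8 (gather 2 salt): clay=1 parchment=2 salt=4
After 9 (consume 1 clay): parchment=2 salt=4
After 10 (gather 7 wood): parchment=2 salt=4 wood=7
After 11 (craft rope): parchment=2 rope=1 wood=4
After 12 (gather 4 clay): clay=4 parchment=2 rope=1 wood=4
After 13 (craft parchment): clay=2 parchment=4 rope=1 wood=4
After 14 (craft parchment): parchment=6 rope=1 wood=4
After 15 (gather 1 salt): parchment=6 rope=1 salt=1 wood=4
After 16 (gather 4 salt): parchment=6 rope=1 salt=5 wood=4
After 17 (gather 5 clay): clay=5 parchment=6 rope=1 salt=5 wood=4
After 18 (craft parchment): clay=3 parchment=8 rope=1 salt=5 wood=4
After 19 (gather 1 salt): clay=3 parchment=8 rope=1 salt=6 wood=4
After 20 (craft rope): clay=3 parchment=8 rope=2 salt=2 wood=1
After 21 (gather 3 clay): clay=6 parchment=8 rope=2 salt=2 wood=1
After 22 (consume 1 rope): clay=6 parchment=8 rope=1 salt=2 wood=1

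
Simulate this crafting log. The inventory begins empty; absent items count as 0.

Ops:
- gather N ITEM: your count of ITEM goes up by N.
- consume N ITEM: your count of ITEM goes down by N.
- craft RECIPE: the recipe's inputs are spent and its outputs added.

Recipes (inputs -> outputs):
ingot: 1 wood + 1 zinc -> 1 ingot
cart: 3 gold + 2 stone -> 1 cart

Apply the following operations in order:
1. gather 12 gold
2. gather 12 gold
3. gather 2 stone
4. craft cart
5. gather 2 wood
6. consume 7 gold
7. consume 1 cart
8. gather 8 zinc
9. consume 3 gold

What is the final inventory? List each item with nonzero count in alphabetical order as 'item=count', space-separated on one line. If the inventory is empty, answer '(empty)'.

Answer: gold=11 wood=2 zinc=8

Derivation:
After 1 (gather 12 gold): gold=12
After 2 (gather 12 gold): gold=24
After 3 (gather 2 stone): gold=24 stone=2
After 4 (craft cart): cart=1 gold=21
After 5 (gather 2 wood): cart=1 gold=21 wood=2
After 6 (consume 7 gold): cart=1 gold=14 wood=2
After 7 (consume 1 cart): gold=14 wood=2
After 8 (gather 8 zinc): gold=14 wood=2 zinc=8
After 9 (consume 3 gold): gold=11 wood=2 zinc=8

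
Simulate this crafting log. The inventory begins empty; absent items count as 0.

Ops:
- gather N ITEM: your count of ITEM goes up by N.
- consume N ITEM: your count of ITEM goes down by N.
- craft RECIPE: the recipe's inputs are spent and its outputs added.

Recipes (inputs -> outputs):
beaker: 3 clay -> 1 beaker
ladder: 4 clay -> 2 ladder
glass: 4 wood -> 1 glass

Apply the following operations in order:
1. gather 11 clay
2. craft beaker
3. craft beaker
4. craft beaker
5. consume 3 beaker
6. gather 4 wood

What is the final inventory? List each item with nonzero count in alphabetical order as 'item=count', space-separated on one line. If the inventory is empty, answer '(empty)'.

Answer: clay=2 wood=4

Derivation:
After 1 (gather 11 clay): clay=11
After 2 (craft beaker): beaker=1 clay=8
After 3 (craft beaker): beaker=2 clay=5
After 4 (craft beaker): beaker=3 clay=2
After 5 (consume 3 beaker): clay=2
After 6 (gather 4 wood): clay=2 wood=4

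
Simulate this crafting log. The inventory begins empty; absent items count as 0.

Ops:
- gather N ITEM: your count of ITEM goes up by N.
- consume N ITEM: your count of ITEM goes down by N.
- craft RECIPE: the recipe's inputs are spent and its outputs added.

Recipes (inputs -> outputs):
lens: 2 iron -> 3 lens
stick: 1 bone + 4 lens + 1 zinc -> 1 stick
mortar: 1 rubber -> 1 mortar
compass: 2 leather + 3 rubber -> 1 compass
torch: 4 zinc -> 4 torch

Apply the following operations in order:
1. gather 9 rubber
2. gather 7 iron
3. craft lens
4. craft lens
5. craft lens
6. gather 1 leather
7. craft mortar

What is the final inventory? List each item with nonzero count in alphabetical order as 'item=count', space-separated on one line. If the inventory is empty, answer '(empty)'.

After 1 (gather 9 rubber): rubber=9
After 2 (gather 7 iron): iron=7 rubber=9
After 3 (craft lens): iron=5 lens=3 rubber=9
After 4 (craft lens): iron=3 lens=6 rubber=9
After 5 (craft lens): iron=1 lens=9 rubber=9
After 6 (gather 1 leather): iron=1 leather=1 lens=9 rubber=9
After 7 (craft mortar): iron=1 leather=1 lens=9 mortar=1 rubber=8

Answer: iron=1 leather=1 lens=9 mortar=1 rubber=8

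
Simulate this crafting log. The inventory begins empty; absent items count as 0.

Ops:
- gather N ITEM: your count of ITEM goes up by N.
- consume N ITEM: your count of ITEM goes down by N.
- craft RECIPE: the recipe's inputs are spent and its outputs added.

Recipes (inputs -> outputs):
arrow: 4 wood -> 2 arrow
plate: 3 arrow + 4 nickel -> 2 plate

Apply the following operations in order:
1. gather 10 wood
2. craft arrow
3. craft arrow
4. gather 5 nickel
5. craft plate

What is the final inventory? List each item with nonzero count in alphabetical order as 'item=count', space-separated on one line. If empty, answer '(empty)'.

Answer: arrow=1 nickel=1 plate=2 wood=2

Derivation:
After 1 (gather 10 wood): wood=10
After 2 (craft arrow): arrow=2 wood=6
After 3 (craft arrow): arrow=4 wood=2
After 4 (gather 5 nickel): arrow=4 nickel=5 wood=2
After 5 (craft plate): arrow=1 nickel=1 plate=2 wood=2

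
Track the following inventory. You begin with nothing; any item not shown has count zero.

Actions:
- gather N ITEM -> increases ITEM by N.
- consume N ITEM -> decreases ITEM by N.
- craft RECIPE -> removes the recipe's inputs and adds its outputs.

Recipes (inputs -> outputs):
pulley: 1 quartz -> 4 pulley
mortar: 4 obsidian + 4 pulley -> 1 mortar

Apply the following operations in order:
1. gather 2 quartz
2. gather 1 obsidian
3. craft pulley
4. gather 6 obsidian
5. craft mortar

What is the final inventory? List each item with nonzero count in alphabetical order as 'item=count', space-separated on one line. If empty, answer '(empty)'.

Answer: mortar=1 obsidian=3 quartz=1

Derivation:
After 1 (gather 2 quartz): quartz=2
After 2 (gather 1 obsidian): obsidian=1 quartz=2
After 3 (craft pulley): obsidian=1 pulley=4 quartz=1
After 4 (gather 6 obsidian): obsidian=7 pulley=4 quartz=1
After 5 (craft mortar): mortar=1 obsidian=3 quartz=1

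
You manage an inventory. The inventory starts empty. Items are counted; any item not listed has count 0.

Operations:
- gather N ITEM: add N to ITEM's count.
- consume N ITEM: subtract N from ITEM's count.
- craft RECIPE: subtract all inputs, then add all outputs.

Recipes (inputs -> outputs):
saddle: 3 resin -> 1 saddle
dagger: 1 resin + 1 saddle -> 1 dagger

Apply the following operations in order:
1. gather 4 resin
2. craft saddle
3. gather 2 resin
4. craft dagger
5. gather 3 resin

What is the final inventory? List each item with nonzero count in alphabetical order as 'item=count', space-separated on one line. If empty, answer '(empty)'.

Answer: dagger=1 resin=5

Derivation:
After 1 (gather 4 resin): resin=4
After 2 (craft saddle): resin=1 saddle=1
After 3 (gather 2 resin): resin=3 saddle=1
After 4 (craft dagger): dagger=1 resin=2
After 5 (gather 3 resin): dagger=1 resin=5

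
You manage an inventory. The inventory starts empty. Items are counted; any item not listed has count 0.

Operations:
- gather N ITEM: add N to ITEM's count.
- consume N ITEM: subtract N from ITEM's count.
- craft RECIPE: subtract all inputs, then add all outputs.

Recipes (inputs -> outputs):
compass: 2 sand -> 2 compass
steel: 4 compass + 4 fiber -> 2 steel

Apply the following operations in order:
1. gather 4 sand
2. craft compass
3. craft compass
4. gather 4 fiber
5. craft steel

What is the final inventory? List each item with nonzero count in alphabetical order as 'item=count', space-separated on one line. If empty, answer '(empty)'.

Answer: steel=2

Derivation:
After 1 (gather 4 sand): sand=4
After 2 (craft compass): compass=2 sand=2
After 3 (craft compass): compass=4
After 4 (gather 4 fiber): compass=4 fiber=4
After 5 (craft steel): steel=2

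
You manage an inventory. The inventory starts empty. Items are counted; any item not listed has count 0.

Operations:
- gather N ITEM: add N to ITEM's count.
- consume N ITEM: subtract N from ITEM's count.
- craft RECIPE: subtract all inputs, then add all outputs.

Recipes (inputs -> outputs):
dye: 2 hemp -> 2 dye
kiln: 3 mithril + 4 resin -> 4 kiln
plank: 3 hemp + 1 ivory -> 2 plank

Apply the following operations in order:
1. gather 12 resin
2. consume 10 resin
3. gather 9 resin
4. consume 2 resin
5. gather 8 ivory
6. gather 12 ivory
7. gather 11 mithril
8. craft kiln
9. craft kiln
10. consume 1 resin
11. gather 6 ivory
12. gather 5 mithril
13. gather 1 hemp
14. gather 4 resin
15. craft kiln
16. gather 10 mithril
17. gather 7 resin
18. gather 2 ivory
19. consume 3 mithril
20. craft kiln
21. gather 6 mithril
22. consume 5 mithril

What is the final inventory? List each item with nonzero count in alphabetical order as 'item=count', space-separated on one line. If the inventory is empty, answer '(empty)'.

After 1 (gather 12 resin): resin=12
After 2 (consume 10 resin): resin=2
After 3 (gather 9 resin): resin=11
After 4 (consume 2 resin): resin=9
After 5 (gather 8 ivory): ivory=8 resin=9
After 6 (gather 12 ivory): ivory=20 resin=9
After 7 (gather 11 mithril): ivory=20 mithril=11 resin=9
After 8 (craft kiln): ivory=20 kiln=4 mithril=8 resin=5
After 9 (craft kiln): ivory=20 kiln=8 mithril=5 resin=1
After 10 (consume 1 resin): ivory=20 kiln=8 mithril=5
After 11 (gather 6 ivory): ivory=26 kiln=8 mithril=5
After 12 (gather 5 mithril): ivory=26 kiln=8 mithril=10
After 13 (gather 1 hemp): hemp=1 ivory=26 kiln=8 mithril=10
After 14 (gather 4 resin): hemp=1 ivory=26 kiln=8 mithril=10 resin=4
After 15 (craft kiln): hemp=1 ivory=26 kiln=12 mithril=7
After 16 (gather 10 mithril): hemp=1 ivory=26 kiln=12 mithril=17
After 17 (gather 7 resin): hemp=1 ivory=26 kiln=12 mithril=17 resin=7
After 18 (gather 2 ivory): hemp=1 ivory=28 kiln=12 mithril=17 resin=7
After 19 (consume 3 mithril): hemp=1 ivory=28 kiln=12 mithril=14 resin=7
After 20 (craft kiln): hemp=1 ivory=28 kiln=16 mithril=11 resin=3
After 21 (gather 6 mithril): hemp=1 ivory=28 kiln=16 mithril=17 resin=3
After 22 (consume 5 mithril): hemp=1 ivory=28 kiln=16 mithril=12 resin=3

Answer: hemp=1 ivory=28 kiln=16 mithril=12 resin=3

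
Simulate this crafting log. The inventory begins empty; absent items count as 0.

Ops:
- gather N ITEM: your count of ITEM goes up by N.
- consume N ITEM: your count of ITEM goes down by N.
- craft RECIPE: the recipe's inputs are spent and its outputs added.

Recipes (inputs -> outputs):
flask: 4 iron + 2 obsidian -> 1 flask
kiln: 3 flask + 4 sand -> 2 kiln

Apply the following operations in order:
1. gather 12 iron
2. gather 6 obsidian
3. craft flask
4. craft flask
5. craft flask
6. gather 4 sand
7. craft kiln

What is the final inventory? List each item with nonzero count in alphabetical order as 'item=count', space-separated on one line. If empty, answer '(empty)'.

Answer: kiln=2

Derivation:
After 1 (gather 12 iron): iron=12
After 2 (gather 6 obsidian): iron=12 obsidian=6
After 3 (craft flask): flask=1 iron=8 obsidian=4
After 4 (craft flask): flask=2 iron=4 obsidian=2
After 5 (craft flask): flask=3
After 6 (gather 4 sand): flask=3 sand=4
After 7 (craft kiln): kiln=2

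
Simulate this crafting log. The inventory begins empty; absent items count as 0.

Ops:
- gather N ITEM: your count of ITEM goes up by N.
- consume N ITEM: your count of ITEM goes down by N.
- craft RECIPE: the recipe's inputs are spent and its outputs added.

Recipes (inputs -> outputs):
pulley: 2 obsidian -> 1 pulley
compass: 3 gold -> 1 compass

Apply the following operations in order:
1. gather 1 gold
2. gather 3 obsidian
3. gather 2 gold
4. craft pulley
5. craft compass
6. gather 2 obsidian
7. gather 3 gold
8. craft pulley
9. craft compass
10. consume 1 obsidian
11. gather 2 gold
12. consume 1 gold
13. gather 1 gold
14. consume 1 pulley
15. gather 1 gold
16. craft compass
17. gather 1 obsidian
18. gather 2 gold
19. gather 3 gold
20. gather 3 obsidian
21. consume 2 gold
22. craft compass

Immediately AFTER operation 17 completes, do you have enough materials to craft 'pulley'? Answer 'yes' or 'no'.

Answer: no

Derivation:
After 1 (gather 1 gold): gold=1
After 2 (gather 3 obsidian): gold=1 obsidian=3
After 3 (gather 2 gold): gold=3 obsidian=3
After 4 (craft pulley): gold=3 obsidian=1 pulley=1
After 5 (craft compass): compass=1 obsidian=1 pulley=1
After 6 (gather 2 obsidian): compass=1 obsidian=3 pulley=1
After 7 (gather 3 gold): compass=1 gold=3 obsidian=3 pulley=1
After 8 (craft pulley): compass=1 gold=3 obsidian=1 pulley=2
After 9 (craft compass): compass=2 obsidian=1 pulley=2
After 10 (consume 1 obsidian): compass=2 pulley=2
After 11 (gather 2 gold): compass=2 gold=2 pulley=2
After 12 (consume 1 gold): compass=2 gold=1 pulley=2
After 13 (gather 1 gold): compass=2 gold=2 pulley=2
After 14 (consume 1 pulley): compass=2 gold=2 pulley=1
After 15 (gather 1 gold): compass=2 gold=3 pulley=1
After 16 (craft compass): compass=3 pulley=1
After 17 (gather 1 obsidian): compass=3 obsidian=1 pulley=1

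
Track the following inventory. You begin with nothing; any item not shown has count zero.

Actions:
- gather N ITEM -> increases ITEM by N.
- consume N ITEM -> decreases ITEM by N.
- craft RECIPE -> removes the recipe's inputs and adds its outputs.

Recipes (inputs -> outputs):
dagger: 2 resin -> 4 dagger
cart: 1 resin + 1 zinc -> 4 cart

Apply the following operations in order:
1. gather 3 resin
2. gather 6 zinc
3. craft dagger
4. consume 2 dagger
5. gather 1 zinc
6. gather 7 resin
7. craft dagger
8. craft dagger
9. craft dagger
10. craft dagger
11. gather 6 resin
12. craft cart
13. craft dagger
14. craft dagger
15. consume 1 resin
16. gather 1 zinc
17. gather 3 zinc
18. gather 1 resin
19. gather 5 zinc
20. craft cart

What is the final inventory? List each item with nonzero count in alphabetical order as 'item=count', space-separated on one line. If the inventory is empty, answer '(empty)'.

After 1 (gather 3 resin): resin=3
After 2 (gather 6 zinc): resin=3 zinc=6
After 3 (craft dagger): dagger=4 resin=1 zinc=6
After 4 (consume 2 dagger): dagger=2 resin=1 zinc=6
After 5 (gather 1 zinc): dagger=2 resin=1 zinc=7
After 6 (gather 7 resin): dagger=2 resin=8 zinc=7
After 7 (craft dagger): dagger=6 resin=6 zinc=7
After 8 (craft dagger): dagger=10 resin=4 zinc=7
After 9 (craft dagger): dagger=14 resin=2 zinc=7
After 10 (craft dagger): dagger=18 zinc=7
After 11 (gather 6 resin): dagger=18 resin=6 zinc=7
After 12 (craft cart): cart=4 dagger=18 resin=5 zinc=6
After 13 (craft dagger): cart=4 dagger=22 resin=3 zinc=6
After 14 (craft dagger): cart=4 dagger=26 resin=1 zinc=6
After 15 (consume 1 resin): cart=4 dagger=26 zinc=6
After 16 (gather 1 zinc): cart=4 dagger=26 zinc=7
After 17 (gather 3 zinc): cart=4 dagger=26 zinc=10
After 18 (gather 1 resin): cart=4 dagger=26 resin=1 zinc=10
After 19 (gather 5 zinc): cart=4 dagger=26 resin=1 zinc=15
After 20 (craft cart): cart=8 dagger=26 zinc=14

Answer: cart=8 dagger=26 zinc=14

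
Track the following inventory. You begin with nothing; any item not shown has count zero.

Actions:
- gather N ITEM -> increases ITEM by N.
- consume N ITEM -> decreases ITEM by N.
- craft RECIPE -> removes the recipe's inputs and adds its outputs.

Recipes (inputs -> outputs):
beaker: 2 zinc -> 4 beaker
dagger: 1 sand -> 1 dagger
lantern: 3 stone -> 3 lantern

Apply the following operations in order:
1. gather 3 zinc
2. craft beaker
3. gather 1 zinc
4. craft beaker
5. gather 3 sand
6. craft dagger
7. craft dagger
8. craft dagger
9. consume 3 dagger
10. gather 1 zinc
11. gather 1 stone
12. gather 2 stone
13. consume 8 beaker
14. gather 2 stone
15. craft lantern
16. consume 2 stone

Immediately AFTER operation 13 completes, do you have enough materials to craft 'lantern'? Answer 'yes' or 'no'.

Answer: yes

Derivation:
After 1 (gather 3 zinc): zinc=3
After 2 (craft beaker): beaker=4 zinc=1
After 3 (gather 1 zinc): beaker=4 zinc=2
After 4 (craft beaker): beaker=8
After 5 (gather 3 sand): beaker=8 sand=3
After 6 (craft dagger): beaker=8 dagger=1 sand=2
After 7 (craft dagger): beaker=8 dagger=2 sand=1
After 8 (craft dagger): beaker=8 dagger=3
After 9 (consume 3 dagger): beaker=8
After 10 (gather 1 zinc): beaker=8 zinc=1
After 11 (gather 1 stone): beaker=8 stone=1 zinc=1
After 12 (gather 2 stone): beaker=8 stone=3 zinc=1
After 13 (consume 8 beaker): stone=3 zinc=1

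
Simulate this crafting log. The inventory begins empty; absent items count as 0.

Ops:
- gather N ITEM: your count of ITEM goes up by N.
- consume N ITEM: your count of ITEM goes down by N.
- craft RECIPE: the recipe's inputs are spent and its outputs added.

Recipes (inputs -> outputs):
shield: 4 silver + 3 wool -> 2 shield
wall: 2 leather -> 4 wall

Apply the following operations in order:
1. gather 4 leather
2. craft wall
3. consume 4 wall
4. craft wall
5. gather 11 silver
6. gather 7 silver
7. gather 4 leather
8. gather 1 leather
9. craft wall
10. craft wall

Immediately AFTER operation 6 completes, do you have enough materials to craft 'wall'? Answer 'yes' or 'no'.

Answer: no

Derivation:
After 1 (gather 4 leather): leather=4
After 2 (craft wall): leather=2 wall=4
After 3 (consume 4 wall): leather=2
After 4 (craft wall): wall=4
After 5 (gather 11 silver): silver=11 wall=4
After 6 (gather 7 silver): silver=18 wall=4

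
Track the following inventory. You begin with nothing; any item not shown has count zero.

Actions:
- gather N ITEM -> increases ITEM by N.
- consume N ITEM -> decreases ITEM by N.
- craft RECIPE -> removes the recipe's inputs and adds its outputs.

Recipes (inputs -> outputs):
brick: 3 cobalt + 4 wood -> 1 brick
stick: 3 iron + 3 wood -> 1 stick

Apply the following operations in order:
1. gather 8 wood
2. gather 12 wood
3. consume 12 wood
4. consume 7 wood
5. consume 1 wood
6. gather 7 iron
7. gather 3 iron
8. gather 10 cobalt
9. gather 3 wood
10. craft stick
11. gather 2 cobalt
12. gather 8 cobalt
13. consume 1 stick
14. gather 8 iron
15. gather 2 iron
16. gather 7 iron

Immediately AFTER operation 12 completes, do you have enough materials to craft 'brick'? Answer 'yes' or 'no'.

After 1 (gather 8 wood): wood=8
After 2 (gather 12 wood): wood=20
After 3 (consume 12 wood): wood=8
After 4 (consume 7 wood): wood=1
After 5 (consume 1 wood): (empty)
After 6 (gather 7 iron): iron=7
After 7 (gather 3 iron): iron=10
After 8 (gather 10 cobalt): cobalt=10 iron=10
After 9 (gather 3 wood): cobalt=10 iron=10 wood=3
After 10 (craft stick): cobalt=10 iron=7 stick=1
After 11 (gather 2 cobalt): cobalt=12 iron=7 stick=1
After 12 (gather 8 cobalt): cobalt=20 iron=7 stick=1

Answer: no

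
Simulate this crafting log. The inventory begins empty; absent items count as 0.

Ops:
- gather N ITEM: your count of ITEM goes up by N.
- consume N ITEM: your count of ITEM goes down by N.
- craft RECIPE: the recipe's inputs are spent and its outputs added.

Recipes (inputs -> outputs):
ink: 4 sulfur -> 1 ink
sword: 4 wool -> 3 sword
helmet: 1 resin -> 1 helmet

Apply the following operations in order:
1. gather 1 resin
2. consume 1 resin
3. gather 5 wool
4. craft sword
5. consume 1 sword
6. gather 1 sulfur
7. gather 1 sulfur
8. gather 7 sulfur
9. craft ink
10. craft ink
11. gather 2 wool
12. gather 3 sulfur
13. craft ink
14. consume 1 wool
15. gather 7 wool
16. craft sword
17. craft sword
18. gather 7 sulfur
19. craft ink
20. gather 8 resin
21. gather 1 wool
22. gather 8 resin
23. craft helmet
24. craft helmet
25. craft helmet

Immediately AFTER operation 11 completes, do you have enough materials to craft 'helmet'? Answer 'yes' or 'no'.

After 1 (gather 1 resin): resin=1
After 2 (consume 1 resin): (empty)
After 3 (gather 5 wool): wool=5
After 4 (craft sword): sword=3 wool=1
After 5 (consume 1 sword): sword=2 wool=1
After 6 (gather 1 sulfur): sulfur=1 sword=2 wool=1
After 7 (gather 1 sulfur): sulfur=2 sword=2 wool=1
After 8 (gather 7 sulfur): sulfur=9 sword=2 wool=1
After 9 (craft ink): ink=1 sulfur=5 sword=2 wool=1
After 10 (craft ink): ink=2 sulfur=1 sword=2 wool=1
After 11 (gather 2 wool): ink=2 sulfur=1 sword=2 wool=3

Answer: no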